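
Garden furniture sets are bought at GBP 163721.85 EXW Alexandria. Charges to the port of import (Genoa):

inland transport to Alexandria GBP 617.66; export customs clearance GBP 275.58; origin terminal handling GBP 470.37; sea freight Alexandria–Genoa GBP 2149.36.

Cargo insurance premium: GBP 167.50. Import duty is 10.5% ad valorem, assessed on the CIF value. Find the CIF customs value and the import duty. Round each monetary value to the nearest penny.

CIF = EXW price + pre-shipment costs + freight + insurance
CIF = 163721.85 + 617.66 + 275.58 + 470.37 + 2149.36 + 167.50 = 167402.32
Import duty = 167402.32 × 10.5% = 17577.24

CIF value: GBP 167402.32; import duty: GBP 17577.24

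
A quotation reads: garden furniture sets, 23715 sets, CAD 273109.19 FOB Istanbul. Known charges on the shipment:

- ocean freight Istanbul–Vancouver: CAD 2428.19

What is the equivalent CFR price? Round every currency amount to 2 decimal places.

From FOB to CFR, the seller additionally bears: freight.
CFR price = 273109.19 + 2428.19 = 275537.38

CFR price: CAD 275537.38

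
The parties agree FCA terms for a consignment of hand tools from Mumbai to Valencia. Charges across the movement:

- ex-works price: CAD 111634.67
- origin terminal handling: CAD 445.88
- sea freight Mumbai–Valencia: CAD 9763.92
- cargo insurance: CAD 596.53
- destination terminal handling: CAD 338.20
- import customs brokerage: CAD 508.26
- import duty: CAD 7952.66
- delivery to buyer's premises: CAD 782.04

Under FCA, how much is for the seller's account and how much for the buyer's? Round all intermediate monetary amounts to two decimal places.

Seller: CAD 111634.67; buyer: CAD 20387.49

FCA: the seller delivers export-cleared goods to the carrier; the buyer bears costs from that point.
Seller's account: goods 111634.67 = 111634.67
Buyer's account: origin terminal 445.88 + freight 9763.92 + insurance 596.53 + destination terminal 338.20 + brokerage 508.26 + duty 7952.66 + delivery 782.04 = 20387.49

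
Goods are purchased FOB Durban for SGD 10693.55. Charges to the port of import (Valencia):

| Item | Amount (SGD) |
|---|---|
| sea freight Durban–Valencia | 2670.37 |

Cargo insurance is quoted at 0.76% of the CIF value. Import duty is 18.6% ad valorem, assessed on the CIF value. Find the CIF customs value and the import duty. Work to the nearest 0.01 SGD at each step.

Let C be the CIF value. C = FOB price + freight + 0.76% × C
C − 0.76% × C = 10693.55 + 2670.37
0.9924 × C = 13363.92
C = 13363.92 / 0.9924 = 13466.26
Insurance premium = 0.76% × 13466.26 = 102.34
Import duty = 13466.26 × 18.6% = 2504.72

CIF value: SGD 13466.26; import duty: SGD 2504.72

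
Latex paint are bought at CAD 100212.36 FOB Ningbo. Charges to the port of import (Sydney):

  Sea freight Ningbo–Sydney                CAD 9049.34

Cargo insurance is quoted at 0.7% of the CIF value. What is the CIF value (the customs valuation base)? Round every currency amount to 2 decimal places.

Let C be the CIF value. C = FOB price + freight + 0.7% × C
C − 0.7% × C = 100212.36 + 9049.34
0.993 × C = 109261.70
C = 109261.70 / 0.993 = 110031.92
Insurance premium = 0.7% × 110031.92 = 770.22

CIF value: CAD 110031.92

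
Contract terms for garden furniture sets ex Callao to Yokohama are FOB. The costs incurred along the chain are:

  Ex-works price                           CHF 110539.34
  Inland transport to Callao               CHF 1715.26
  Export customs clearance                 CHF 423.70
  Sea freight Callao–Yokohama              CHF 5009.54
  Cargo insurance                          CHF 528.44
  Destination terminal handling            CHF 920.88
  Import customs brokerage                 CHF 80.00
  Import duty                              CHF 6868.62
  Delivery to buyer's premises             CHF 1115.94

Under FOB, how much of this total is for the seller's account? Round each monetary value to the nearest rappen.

Seller's account: CHF 112678.30

FOB: the seller bears costs until goods are on board at the origin port; the buyer bears freight, insurance and all costs thereafter.
Seller's account: goods 110539.34 + inland to port 1715.26 + export clearance 423.70 = 112678.30
Buyer's account: freight 5009.54 + insurance 528.44 + destination terminal 920.88 + brokerage 80.00 + duty 6868.62 + delivery 1115.94 = 14523.42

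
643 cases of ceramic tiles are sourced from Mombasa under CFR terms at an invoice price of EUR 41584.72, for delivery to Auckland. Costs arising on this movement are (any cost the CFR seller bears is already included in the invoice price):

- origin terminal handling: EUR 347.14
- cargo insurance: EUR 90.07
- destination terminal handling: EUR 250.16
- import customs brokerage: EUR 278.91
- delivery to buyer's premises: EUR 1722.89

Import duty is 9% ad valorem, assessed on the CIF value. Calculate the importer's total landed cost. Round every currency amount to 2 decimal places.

CFR: the seller pays costs through ocean freight to the destination port, but not insurance.
Already in the invoice (seller's account under CFR): origin terminal — exclude.
CIF value = CFR price + insurance = 41584.72 + 90.07 = 41674.79
Import duty = 41674.79 × 9% = 3750.73
Buyer bears: insurance 90.07 + destination terminal 250.16 + brokerage 278.91 + delivery 1722.89 + duty 3750.73 = 6092.76
Landed cost = invoice 41584.72 + 6092.76 = 47677.48

Total landed cost: EUR 47677.48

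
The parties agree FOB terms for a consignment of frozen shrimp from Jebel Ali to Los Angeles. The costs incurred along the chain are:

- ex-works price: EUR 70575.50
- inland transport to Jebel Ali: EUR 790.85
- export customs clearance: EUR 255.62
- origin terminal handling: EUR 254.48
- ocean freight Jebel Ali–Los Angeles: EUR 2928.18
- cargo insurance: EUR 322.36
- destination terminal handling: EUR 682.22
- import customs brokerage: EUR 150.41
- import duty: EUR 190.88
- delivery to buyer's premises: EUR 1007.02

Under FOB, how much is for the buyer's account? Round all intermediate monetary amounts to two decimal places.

Buyer's account: EUR 5281.07

FOB: the seller bears costs until goods are on board at the origin port; the buyer bears freight, insurance and all costs thereafter.
Seller's account: goods 70575.50 + inland to port 790.85 + export clearance 255.62 + origin terminal 254.48 = 71876.45
Buyer's account: freight 2928.18 + insurance 322.36 + destination terminal 682.22 + brokerage 150.41 + duty 190.88 + delivery 1007.02 = 5281.07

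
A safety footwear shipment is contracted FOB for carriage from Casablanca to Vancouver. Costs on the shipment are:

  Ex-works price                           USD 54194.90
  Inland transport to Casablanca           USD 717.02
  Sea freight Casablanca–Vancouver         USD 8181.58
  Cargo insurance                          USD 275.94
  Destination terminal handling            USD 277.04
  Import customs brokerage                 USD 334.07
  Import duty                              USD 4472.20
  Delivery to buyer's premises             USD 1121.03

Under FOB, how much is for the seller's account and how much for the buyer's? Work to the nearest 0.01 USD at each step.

Seller: USD 54911.92; buyer: USD 14661.86

FOB: the seller bears costs until goods are on board at the origin port; the buyer bears freight, insurance and all costs thereafter.
Seller's account: goods 54194.90 + inland to port 717.02 = 54911.92
Buyer's account: freight 8181.58 + insurance 275.94 + destination terminal 277.04 + brokerage 334.07 + duty 4472.20 + delivery 1121.03 = 14661.86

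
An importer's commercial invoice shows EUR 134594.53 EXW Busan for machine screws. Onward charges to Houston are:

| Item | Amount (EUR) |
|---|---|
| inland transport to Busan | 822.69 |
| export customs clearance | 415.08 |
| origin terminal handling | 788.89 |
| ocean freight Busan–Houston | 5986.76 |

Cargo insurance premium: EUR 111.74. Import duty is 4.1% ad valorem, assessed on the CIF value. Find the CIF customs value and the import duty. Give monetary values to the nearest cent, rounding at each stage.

CIF = EXW price + pre-shipment costs + freight + insurance
CIF = 134594.53 + 822.69 + 415.08 + 788.89 + 5986.76 + 111.74 = 142719.69
Import duty = 142719.69 × 4.1% = 5851.51

CIF value: EUR 142719.69; import duty: EUR 5851.51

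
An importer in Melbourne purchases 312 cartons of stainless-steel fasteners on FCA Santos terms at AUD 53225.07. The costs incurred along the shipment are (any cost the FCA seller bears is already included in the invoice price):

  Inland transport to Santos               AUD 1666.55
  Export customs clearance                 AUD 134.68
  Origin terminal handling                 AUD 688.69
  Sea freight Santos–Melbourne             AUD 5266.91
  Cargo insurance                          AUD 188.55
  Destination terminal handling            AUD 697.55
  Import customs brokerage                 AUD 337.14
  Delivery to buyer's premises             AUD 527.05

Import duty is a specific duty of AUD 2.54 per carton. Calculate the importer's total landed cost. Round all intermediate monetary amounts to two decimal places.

Total landed cost: AUD 61723.44

FCA: the seller delivers export-cleared goods to the carrier; the buyer bears costs from that point.
Already in the invoice (seller's account under FCA): inland to port, export clearance — exclude.
CIF value = FCA price + origin terminal + freight + insurance = 53225.07 + 688.69 + 5266.91 + 188.55 = 59369.22
Import duty = 312 × 2.54 = 792.48
Buyer bears: origin terminal 688.69 + freight 5266.91 + insurance 188.55 + destination terminal 697.55 + brokerage 337.14 + delivery 527.05 + duty 792.48 = 8498.37
Landed cost = invoice 53225.07 + 8498.37 = 61723.44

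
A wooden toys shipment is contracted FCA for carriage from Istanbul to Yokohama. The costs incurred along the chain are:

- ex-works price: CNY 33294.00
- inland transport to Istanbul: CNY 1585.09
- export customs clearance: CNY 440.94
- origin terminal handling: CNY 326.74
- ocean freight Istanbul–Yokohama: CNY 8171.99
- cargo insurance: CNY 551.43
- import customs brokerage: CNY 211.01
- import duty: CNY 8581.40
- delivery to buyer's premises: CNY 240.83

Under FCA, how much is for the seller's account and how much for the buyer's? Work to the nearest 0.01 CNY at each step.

Seller: CNY 35320.03; buyer: CNY 18083.40

FCA: the seller delivers export-cleared goods to the carrier; the buyer bears costs from that point.
Seller's account: goods 33294.00 + inland to port 1585.09 + export clearance 440.94 = 35320.03
Buyer's account: origin terminal 326.74 + freight 8171.99 + insurance 551.43 + brokerage 211.01 + duty 8581.40 + delivery 240.83 = 18083.40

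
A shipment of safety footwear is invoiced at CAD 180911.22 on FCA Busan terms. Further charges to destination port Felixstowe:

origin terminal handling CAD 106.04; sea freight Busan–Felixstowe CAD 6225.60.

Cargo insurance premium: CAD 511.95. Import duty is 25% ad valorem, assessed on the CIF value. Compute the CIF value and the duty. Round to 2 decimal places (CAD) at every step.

CIF = FCA price + pre-shipment costs + freight + insurance
CIF = 180911.22 + 106.04 + 6225.60 + 511.95 = 187754.81
Import duty = 187754.81 × 25% = 46938.70

CIF value: CAD 187754.81; import duty: CAD 46938.70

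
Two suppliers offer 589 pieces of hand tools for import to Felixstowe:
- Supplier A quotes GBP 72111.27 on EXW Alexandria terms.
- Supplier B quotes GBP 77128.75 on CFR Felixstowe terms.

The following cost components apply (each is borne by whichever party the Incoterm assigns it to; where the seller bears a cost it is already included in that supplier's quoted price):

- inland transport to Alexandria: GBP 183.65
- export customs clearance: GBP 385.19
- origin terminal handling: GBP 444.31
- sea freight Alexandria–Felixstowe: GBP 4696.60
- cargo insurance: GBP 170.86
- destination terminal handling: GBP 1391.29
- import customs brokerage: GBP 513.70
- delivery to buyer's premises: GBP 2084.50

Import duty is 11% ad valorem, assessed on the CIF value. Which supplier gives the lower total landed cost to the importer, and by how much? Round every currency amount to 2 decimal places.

Supplier A (EXW):
CIF value = EXW price + inland to port + export clearance + origin terminal + freight + insurance = 72111.27 + 183.65 + 385.19 + 444.31 + 4696.60 + 170.86 = 77991.88
Import duty = 77991.88 × 11% = 8579.11
Buyer bears (A): 183.65 + 385.19 + 444.31 + 4696.60 + 170.86 + 1391.29 + 513.70 + 2084.50 = 9870.10
Landed cost (A) = invoice 72111.27 + 9870.10 + duty 8579.11 = 90560.48
Supplier B (CFR):
CIF value = CFR price + insurance = 77128.75 + 170.86 = 77299.61
Import duty = 77299.61 × 11% = 8502.96
Buyer bears (B): 170.86 + 1391.29 + 513.70 + 2084.50 = 4160.35
Landed cost (B) = invoice 77128.75 + 4160.35 + duty 8502.96 = 89792.06
Difference = |90560.48 − 89792.06| = 768.42

Supplier B is cheaper by GBP 768.42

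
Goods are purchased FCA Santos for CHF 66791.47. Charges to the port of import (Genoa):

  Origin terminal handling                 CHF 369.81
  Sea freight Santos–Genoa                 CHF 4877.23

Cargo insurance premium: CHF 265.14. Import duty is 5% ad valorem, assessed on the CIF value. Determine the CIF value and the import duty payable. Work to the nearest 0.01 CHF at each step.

CIF value: CHF 72303.65; import duty: CHF 3615.18

CIF = FCA price + pre-shipment costs + freight + insurance
CIF = 66791.47 + 369.81 + 4877.23 + 265.14 = 72303.65
Import duty = 72303.65 × 5% = 3615.18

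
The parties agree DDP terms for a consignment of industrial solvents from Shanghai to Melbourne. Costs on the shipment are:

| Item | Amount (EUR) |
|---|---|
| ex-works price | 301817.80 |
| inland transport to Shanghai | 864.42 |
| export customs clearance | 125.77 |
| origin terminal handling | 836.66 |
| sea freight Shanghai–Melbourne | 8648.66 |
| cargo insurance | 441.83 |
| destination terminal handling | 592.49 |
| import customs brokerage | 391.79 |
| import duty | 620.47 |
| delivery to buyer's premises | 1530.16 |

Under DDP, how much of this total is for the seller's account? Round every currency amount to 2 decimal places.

Seller's account: EUR 315870.05

DDP: the seller bears all costs including import duty.
Seller's account: goods 301817.80 + inland to port 864.42 + export clearance 125.77 + origin terminal 836.66 + freight 8648.66 + insurance 441.83 + destination terminal 592.49 + brokerage 391.79 + duty 620.47 + delivery 1530.16 = 315870.05
Buyer's account: 0.00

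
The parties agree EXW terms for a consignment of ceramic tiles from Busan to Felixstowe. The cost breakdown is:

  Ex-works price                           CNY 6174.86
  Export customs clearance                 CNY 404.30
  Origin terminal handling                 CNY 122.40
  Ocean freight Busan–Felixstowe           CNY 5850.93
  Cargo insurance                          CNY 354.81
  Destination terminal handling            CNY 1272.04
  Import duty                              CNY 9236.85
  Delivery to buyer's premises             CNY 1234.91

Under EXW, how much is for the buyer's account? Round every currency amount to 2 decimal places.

EXW: the seller makes goods available at their premises; the buyer bears all onward costs.
Seller's account: goods 6174.86 = 6174.86
Buyer's account: export clearance 404.30 + origin terminal 122.40 + freight 5850.93 + insurance 354.81 + destination terminal 1272.04 + duty 9236.85 + delivery 1234.91 = 18476.24

Buyer's account: CNY 18476.24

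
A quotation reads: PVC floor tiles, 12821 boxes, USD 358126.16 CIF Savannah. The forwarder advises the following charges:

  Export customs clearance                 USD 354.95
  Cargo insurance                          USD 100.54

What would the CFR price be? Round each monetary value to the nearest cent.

CFR price: USD 358025.62

Not relevant to the conversion: export clearance — on the seller under both CIF and CFR; already in the CIF price and stays in the CFR price.
From CIF to CFR, the seller no longer bears: insurance.
CFR price = 358126.16 − 100.54 = 358025.62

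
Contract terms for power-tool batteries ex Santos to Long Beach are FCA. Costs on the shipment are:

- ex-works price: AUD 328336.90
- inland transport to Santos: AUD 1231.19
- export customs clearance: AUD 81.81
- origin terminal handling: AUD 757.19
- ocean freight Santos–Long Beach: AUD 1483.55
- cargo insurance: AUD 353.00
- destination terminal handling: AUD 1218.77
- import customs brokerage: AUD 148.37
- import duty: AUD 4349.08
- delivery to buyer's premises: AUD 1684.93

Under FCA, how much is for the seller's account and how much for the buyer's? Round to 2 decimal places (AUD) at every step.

Seller: AUD 329649.90; buyer: AUD 9994.89

FCA: the seller delivers export-cleared goods to the carrier; the buyer bears costs from that point.
Seller's account: goods 328336.90 + inland to port 1231.19 + export clearance 81.81 = 329649.90
Buyer's account: origin terminal 757.19 + freight 1483.55 + insurance 353.00 + destination terminal 1218.77 + brokerage 148.37 + duty 4349.08 + delivery 1684.93 = 9994.89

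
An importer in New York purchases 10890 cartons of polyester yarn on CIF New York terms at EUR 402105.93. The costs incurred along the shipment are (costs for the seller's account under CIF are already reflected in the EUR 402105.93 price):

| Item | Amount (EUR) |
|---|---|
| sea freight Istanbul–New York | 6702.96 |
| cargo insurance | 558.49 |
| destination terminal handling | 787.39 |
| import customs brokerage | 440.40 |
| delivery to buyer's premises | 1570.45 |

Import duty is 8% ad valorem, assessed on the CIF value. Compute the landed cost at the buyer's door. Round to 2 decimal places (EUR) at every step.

CIF: the seller pays costs through ocean freight and marine insurance to the destination port.
Already in the invoice (seller's account under CIF): freight, insurance — exclude.
The CIF price already equals the CIF value: 402105.93
Import duty = 402105.93 × 8% = 32168.47
Buyer bears: destination terminal 787.39 + brokerage 440.40 + delivery 1570.45 + duty 32168.47 = 34966.71
Landed cost = invoice 402105.93 + 34966.71 = 437072.64

Total landed cost: EUR 437072.64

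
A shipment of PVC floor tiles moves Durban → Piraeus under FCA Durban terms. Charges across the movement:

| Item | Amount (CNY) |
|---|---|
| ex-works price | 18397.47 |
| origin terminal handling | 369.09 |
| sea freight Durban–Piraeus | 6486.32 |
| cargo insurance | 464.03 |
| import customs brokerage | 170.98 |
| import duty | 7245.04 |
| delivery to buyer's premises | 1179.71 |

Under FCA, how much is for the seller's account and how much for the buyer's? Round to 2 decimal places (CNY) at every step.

FCA: the seller delivers export-cleared goods to the carrier; the buyer bears costs from that point.
Seller's account: goods 18397.47 = 18397.47
Buyer's account: origin terminal 369.09 + freight 6486.32 + insurance 464.03 + brokerage 170.98 + duty 7245.04 + delivery 1179.71 = 15915.17

Seller: CNY 18397.47; buyer: CNY 15915.17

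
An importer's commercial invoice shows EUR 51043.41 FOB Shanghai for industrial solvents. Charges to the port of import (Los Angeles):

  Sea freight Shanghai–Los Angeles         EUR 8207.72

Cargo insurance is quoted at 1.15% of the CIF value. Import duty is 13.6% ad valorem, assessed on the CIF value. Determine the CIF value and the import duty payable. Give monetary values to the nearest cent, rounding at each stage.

CIF value: EUR 59940.45; import duty: EUR 8151.90

Let C be the CIF value. C = FOB price + freight + 1.15% × C
C − 1.15% × C = 51043.41 + 8207.72
0.9885 × C = 59251.13
C = 59251.13 / 0.9885 = 59940.45
Insurance premium = 1.15% × 59940.45 = 689.32
Import duty = 59940.45 × 13.6% = 8151.90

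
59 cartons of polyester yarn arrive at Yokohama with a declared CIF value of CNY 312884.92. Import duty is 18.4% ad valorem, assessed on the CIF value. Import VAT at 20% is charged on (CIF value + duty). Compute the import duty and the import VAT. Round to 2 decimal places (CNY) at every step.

Import duty: CNY 57570.83; import VAT: CNY 74091.15

Import duty = 312884.92 × 18.4% = 57570.83
VAT base = CIF + duty = 312884.92 + 57570.83 = 370455.75
Import VAT = 370455.75 × 20% = 74091.15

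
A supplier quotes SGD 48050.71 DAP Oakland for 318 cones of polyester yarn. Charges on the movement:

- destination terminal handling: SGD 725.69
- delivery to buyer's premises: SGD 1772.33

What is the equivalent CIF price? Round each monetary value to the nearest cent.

From DAP to CIF, the seller no longer bears: destination terminal, delivery.
CIF price = 48050.71 − 725.69 − 1772.33 = 45552.69

CIF price: SGD 45552.69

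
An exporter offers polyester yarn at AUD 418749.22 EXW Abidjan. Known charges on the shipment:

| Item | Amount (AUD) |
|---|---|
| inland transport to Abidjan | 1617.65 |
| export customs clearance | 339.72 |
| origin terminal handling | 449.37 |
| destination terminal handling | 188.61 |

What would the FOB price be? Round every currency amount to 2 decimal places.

Not relevant to the conversion: destination terminal — on the buyer under both terms; not part of either seller's price.
From EXW to FOB, the seller additionally bears: inland to port, export clearance, origin terminal.
FOB price = 418749.22 + 1617.65 + 339.72 + 449.37 = 421155.96

FOB price: AUD 421155.96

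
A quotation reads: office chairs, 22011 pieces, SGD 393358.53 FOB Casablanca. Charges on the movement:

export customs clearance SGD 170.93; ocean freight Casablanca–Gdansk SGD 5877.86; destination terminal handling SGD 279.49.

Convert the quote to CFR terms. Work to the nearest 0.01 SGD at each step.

CFR price: SGD 399236.39

Not relevant to the conversion: export clearance — on the seller under both FOB and CFR; already in the FOB price and stays in the CFR price. destination terminal — on the buyer under both terms; not part of either seller's price.
From FOB to CFR, the seller additionally bears: freight.
CFR price = 393358.53 + 5877.86 = 399236.39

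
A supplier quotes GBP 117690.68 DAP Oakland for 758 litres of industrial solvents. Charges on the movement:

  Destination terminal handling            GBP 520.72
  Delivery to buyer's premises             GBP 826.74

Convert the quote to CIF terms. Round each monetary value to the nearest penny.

CIF price: GBP 116343.22

From DAP to CIF, the seller no longer bears: destination terminal, delivery.
CIF price = 117690.68 − 520.72 − 826.74 = 116343.22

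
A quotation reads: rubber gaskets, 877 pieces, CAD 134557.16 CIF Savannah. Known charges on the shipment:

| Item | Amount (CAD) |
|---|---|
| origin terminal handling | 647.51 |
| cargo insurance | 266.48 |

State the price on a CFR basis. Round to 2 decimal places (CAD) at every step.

Not relevant to the conversion: origin terminal — on the seller under both CIF and CFR; already in the CIF price and stays in the CFR price.
From CIF to CFR, the seller no longer bears: insurance.
CFR price = 134557.16 − 266.48 = 134290.68

CFR price: CAD 134290.68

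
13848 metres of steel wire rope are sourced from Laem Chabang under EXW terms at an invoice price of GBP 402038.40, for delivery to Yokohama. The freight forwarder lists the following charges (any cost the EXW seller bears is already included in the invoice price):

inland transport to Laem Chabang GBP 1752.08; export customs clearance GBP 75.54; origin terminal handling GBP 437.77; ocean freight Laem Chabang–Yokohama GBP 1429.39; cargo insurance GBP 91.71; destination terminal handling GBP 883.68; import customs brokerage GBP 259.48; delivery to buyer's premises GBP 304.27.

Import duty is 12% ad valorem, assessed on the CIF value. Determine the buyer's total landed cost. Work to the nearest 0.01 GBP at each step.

Total landed cost: GBP 455971.31

EXW: the seller makes goods available at their premises; the buyer bears all onward costs.
CIF value = EXW price + inland to port + export clearance + origin terminal + freight + insurance = 402038.40 + 1752.08 + 75.54 + 437.77 + 1429.39 + 91.71 = 405824.89
Import duty = 405824.89 × 12% = 48698.99
Buyer bears: inland to port 1752.08 + export clearance 75.54 + origin terminal 437.77 + freight 1429.39 + insurance 91.71 + destination terminal 883.68 + brokerage 259.48 + delivery 304.27 + duty 48698.99 = 53932.91
Landed cost = invoice 402038.40 + 53932.91 = 455971.31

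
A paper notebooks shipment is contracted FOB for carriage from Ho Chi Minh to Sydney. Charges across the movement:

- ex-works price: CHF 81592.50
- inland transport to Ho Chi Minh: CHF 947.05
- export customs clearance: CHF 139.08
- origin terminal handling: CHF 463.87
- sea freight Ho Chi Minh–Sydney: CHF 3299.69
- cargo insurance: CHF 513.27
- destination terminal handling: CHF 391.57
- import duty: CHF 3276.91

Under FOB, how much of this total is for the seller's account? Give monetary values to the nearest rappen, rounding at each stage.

Seller's account: CHF 83142.50

FOB: the seller bears costs until goods are on board at the origin port; the buyer bears freight, insurance and all costs thereafter.
Seller's account: goods 81592.50 + inland to port 947.05 + export clearance 139.08 + origin terminal 463.87 = 83142.50
Buyer's account: freight 3299.69 + insurance 513.27 + destination terminal 391.57 + duty 3276.91 = 7481.44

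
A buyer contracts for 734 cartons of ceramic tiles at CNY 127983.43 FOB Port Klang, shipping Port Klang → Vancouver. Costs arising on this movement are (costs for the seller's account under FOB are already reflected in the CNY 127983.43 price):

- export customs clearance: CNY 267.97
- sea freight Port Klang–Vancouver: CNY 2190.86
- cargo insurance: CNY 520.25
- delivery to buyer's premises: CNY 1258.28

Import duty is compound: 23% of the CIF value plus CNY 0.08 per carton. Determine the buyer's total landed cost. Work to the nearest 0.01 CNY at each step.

FOB: the seller bears costs until goods are on board at the origin port; the buyer bears freight, insurance and all costs thereafter.
Already in the invoice (seller's account under FOB): export clearance — exclude.
CIF value = FOB price + freight + insurance = 127983.43 + 2190.86 + 520.25 = 130694.54
Ad valorem component: 130694.54 × 23% = 30059.74
Specific component: 734 × 0.08 = 58.72
Import duty = 30059.74 + 58.72 = 30118.46
Buyer bears: freight 2190.86 + insurance 520.25 + delivery 1258.28 + duty 30118.46 = 34087.85
Landed cost = invoice 127983.43 + 34087.85 = 162071.28

Total landed cost: CNY 162071.28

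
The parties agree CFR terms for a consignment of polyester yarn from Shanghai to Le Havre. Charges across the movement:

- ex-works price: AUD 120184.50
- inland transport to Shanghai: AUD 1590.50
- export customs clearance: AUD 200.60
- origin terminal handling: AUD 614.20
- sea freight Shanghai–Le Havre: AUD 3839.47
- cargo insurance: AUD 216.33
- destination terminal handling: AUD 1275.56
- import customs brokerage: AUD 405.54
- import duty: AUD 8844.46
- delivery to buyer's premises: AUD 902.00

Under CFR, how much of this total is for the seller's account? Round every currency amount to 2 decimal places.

CFR: the seller pays costs through ocean freight to the destination port, but not insurance.
Seller's account: goods 120184.50 + inland to port 1590.50 + export clearance 200.60 + origin terminal 614.20 + freight 3839.47 = 126429.27
Buyer's account: insurance 216.33 + destination terminal 1275.56 + brokerage 405.54 + duty 8844.46 + delivery 902.00 = 11643.89

Seller's account: AUD 126429.27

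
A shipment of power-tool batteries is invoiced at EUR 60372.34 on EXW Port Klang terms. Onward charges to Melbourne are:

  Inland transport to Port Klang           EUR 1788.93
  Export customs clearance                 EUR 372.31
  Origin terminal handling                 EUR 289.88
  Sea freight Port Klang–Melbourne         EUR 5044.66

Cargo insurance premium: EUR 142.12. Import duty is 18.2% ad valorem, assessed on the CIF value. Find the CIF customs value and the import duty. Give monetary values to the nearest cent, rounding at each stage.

CIF value: EUR 68010.24; import duty: EUR 12377.86

CIF = EXW price + pre-shipment costs + freight + insurance
CIF = 60372.34 + 1788.93 + 372.31 + 289.88 + 5044.66 + 142.12 = 68010.24
Import duty = 68010.24 × 18.2% = 12377.86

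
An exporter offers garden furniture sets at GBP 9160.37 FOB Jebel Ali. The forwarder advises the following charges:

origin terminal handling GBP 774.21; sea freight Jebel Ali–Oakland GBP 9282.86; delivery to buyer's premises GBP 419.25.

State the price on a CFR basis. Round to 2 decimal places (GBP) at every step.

Not relevant to the conversion: origin terminal — on the seller under both FOB and CFR; already in the FOB price and stays in the CFR price. delivery — on the buyer under both terms; not part of either seller's price.
From FOB to CFR, the seller additionally bears: freight.
CFR price = 9160.37 + 9282.86 = 18443.23

CFR price: GBP 18443.23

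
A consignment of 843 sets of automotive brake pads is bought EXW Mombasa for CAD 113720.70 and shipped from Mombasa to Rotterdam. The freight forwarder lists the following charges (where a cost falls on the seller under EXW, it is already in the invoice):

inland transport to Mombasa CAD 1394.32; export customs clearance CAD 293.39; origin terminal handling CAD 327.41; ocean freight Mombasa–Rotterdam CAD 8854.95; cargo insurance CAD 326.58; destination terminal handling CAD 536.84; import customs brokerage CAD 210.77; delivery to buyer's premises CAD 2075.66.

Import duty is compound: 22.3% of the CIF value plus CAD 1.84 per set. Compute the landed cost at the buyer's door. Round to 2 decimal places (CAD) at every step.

Total landed cost: CAD 157148.31

EXW: the seller makes goods available at their premises; the buyer bears all onward costs.
CIF value = EXW price + inland to port + export clearance + origin terminal + freight + insurance = 113720.70 + 1394.32 + 293.39 + 327.41 + 8854.95 + 326.58 = 124917.35
Ad valorem component: 124917.35 × 22.3% = 27856.57
Specific component: 843 × 1.84 = 1551.12
Import duty = 27856.57 + 1551.12 = 29407.69
Buyer bears: inland to port 1394.32 + export clearance 293.39 + origin terminal 327.41 + freight 8854.95 + insurance 326.58 + destination terminal 536.84 + brokerage 210.77 + delivery 2075.66 + duty 29407.69 = 43427.61
Landed cost = invoice 113720.70 + 43427.61 = 157148.31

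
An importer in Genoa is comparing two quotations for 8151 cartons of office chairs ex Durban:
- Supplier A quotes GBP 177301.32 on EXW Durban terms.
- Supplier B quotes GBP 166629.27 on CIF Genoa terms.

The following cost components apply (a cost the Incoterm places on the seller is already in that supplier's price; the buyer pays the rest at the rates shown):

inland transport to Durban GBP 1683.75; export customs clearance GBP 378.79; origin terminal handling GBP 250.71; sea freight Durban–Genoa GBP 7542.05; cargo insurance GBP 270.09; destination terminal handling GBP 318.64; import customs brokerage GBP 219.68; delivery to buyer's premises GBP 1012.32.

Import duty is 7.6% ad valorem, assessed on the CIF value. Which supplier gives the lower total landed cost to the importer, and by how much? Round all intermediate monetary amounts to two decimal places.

Supplier A (EXW):
CIF value = EXW price + inland to port + export clearance + origin terminal + freight + insurance = 177301.32 + 1683.75 + 378.79 + 250.71 + 7542.05 + 270.09 = 187426.71
Import duty = 187426.71 × 7.6% = 14244.43
Buyer bears (A): 1683.75 + 378.79 + 250.71 + 7542.05 + 270.09 + 318.64 + 219.68 + 1012.32 = 11676.03
Landed cost (A) = invoice 177301.32 + 11676.03 + duty 14244.43 = 203221.78
Supplier B (CIF):
The CIF price already equals the CIF value: 166629.27
Import duty = 166629.27 × 7.6% = 12663.82
Buyer bears (B): 318.64 + 219.68 + 1012.32 = 1550.64
Landed cost (B) = invoice 166629.27 + 1550.64 + duty 12663.82 = 180843.73
Difference = |203221.78 − 180843.73| = 22378.05

Supplier B is cheaper by GBP 22378.05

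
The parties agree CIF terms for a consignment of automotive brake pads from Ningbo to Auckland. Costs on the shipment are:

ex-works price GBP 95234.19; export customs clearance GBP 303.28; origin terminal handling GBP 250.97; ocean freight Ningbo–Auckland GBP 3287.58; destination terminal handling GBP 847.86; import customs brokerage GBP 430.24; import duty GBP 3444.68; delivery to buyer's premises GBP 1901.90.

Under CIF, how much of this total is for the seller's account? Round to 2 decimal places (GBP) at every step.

Seller's account: GBP 99076.02

CIF: the seller pays costs through ocean freight and marine insurance to the destination port.
Seller's account: goods 95234.19 + export clearance 303.28 + origin terminal 250.97 + freight 3287.58 = 99076.02
Buyer's account: destination terminal 847.86 + brokerage 430.24 + duty 3444.68 + delivery 1901.90 = 6624.68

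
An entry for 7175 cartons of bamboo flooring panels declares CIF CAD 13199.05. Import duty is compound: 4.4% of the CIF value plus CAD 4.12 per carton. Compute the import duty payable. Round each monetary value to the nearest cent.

Import duty: CAD 30141.76

Ad valorem component: 13199.05 × 4.4% = 580.76
Specific component: 7175 × 4.12 = 29561.00
Import duty = 580.76 + 29561.00 = 30141.76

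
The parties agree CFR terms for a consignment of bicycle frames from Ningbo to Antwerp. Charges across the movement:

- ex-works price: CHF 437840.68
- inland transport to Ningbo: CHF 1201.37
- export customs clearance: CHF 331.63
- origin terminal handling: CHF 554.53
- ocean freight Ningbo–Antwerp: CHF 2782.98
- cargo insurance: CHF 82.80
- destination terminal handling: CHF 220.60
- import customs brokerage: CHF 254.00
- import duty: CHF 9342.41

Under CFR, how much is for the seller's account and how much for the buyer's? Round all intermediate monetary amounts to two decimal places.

Seller: CHF 442711.19; buyer: CHF 9899.81

CFR: the seller pays costs through ocean freight to the destination port, but not insurance.
Seller's account: goods 437840.68 + inland to port 1201.37 + export clearance 331.63 + origin terminal 554.53 + freight 2782.98 = 442711.19
Buyer's account: insurance 82.80 + destination terminal 220.60 + brokerage 254.00 + duty 9342.41 = 9899.81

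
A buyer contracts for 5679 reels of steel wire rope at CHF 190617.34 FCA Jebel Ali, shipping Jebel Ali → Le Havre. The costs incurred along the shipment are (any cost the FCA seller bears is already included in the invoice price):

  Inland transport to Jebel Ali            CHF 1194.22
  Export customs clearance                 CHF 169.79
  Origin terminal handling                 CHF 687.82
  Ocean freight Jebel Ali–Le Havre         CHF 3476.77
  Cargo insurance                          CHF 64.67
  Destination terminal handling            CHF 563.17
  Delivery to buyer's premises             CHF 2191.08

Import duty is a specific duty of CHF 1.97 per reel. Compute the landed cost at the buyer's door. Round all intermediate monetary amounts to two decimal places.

Total landed cost: CHF 208788.48

FCA: the seller delivers export-cleared goods to the carrier; the buyer bears costs from that point.
Already in the invoice (seller's account under FCA): inland to port, export clearance — exclude.
CIF value = FCA price + origin terminal + freight + insurance = 190617.34 + 687.82 + 3476.77 + 64.67 = 194846.60
Import duty = 5679 × 1.97 = 11187.63
Buyer bears: origin terminal 687.82 + freight 3476.77 + insurance 64.67 + destination terminal 563.17 + delivery 2191.08 + duty 11187.63 = 18171.14
Landed cost = invoice 190617.34 + 18171.14 = 208788.48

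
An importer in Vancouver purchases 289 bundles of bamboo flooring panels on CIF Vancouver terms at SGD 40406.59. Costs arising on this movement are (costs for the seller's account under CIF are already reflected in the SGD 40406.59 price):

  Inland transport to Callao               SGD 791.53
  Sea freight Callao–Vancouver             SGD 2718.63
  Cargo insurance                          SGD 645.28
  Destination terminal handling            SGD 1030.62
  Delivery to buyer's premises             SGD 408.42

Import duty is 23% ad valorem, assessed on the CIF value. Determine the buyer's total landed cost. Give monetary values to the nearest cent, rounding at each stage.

Total landed cost: SGD 51139.15

CIF: the seller pays costs through ocean freight and marine insurance to the destination port.
Already in the invoice (seller's account under CIF): inland to port, freight, insurance — exclude.
The CIF price already equals the CIF value: 40406.59
Import duty = 40406.59 × 23% = 9293.52
Buyer bears: destination terminal 1030.62 + delivery 408.42 + duty 9293.52 = 10732.56
Landed cost = invoice 40406.59 + 10732.56 = 51139.15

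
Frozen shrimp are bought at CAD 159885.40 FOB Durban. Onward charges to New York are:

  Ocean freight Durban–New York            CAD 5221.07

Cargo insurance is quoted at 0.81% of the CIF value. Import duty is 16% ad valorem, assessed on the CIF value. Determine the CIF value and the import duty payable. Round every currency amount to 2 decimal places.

Let C be the CIF value. C = FOB price + freight + 0.81% × C
C − 0.81% × C = 159885.40 + 5221.07
0.9919 × C = 165106.47
C = 165106.47 / 0.9919 = 166454.75
Insurance premium = 0.81% × 166454.75 = 1348.28
Import duty = 166454.75 × 16% = 26632.76

CIF value: CAD 166454.75; import duty: CAD 26632.76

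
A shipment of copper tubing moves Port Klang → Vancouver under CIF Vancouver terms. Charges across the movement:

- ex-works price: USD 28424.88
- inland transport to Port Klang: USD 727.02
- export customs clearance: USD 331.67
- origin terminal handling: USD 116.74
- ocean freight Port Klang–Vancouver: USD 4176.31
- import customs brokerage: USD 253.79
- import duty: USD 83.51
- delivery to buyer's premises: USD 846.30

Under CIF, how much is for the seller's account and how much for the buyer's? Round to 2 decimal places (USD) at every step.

Seller: USD 33776.62; buyer: USD 1183.60

CIF: the seller pays costs through ocean freight and marine insurance to the destination port.
Seller's account: goods 28424.88 + inland to port 727.02 + export clearance 331.67 + origin terminal 116.74 + freight 4176.31 = 33776.62
Buyer's account: brokerage 253.79 + duty 83.51 + delivery 846.30 = 1183.60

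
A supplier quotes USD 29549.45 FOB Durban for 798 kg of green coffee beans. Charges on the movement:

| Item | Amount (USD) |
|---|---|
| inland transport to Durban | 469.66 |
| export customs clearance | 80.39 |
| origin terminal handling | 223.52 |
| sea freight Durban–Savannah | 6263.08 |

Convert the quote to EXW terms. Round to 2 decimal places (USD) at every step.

Not relevant to the conversion: freight — on the buyer under both terms; not part of either seller's price.
From FOB to EXW, the seller no longer bears: inland to port, export clearance, origin terminal.
EXW price = 29549.45 − 469.66 − 80.39 − 223.52 = 28775.88

EXW price: USD 28775.88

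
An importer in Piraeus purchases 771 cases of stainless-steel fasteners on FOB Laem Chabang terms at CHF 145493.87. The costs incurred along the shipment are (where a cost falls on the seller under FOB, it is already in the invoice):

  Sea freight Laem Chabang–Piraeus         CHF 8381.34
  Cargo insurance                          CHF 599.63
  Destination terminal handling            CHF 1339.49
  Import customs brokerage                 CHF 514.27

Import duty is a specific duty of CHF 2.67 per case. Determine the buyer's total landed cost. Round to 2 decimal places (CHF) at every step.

FOB: the seller bears costs until goods are on board at the origin port; the buyer bears freight, insurance and all costs thereafter.
CIF value = FOB price + freight + insurance = 145493.87 + 8381.34 + 599.63 = 154474.84
Import duty = 771 × 2.67 = 2058.57
Buyer bears: freight 8381.34 + insurance 599.63 + destination terminal 1339.49 + brokerage 514.27 + duty 2058.57 = 12893.30
Landed cost = invoice 145493.87 + 12893.30 = 158387.17

Total landed cost: CHF 158387.17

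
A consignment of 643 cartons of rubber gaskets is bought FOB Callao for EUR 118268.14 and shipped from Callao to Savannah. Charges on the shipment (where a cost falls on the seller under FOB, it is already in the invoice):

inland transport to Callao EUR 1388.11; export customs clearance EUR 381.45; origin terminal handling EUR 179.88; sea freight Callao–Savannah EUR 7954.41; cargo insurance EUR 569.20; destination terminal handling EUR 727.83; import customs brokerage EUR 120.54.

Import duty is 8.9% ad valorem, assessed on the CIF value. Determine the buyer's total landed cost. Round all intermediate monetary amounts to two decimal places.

FOB: the seller bears costs until goods are on board at the origin port; the buyer bears freight, insurance and all costs thereafter.
Already in the invoice (seller's account under FOB): inland to port, export clearance, origin terminal — exclude.
CIF value = FOB price + freight + insurance = 118268.14 + 7954.41 + 569.20 = 126791.75
Import duty = 126791.75 × 8.9% = 11284.47
Buyer bears: freight 7954.41 + insurance 569.20 + destination terminal 727.83 + brokerage 120.54 + duty 11284.47 = 20656.45
Landed cost = invoice 118268.14 + 20656.45 = 138924.59

Total landed cost: EUR 138924.59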